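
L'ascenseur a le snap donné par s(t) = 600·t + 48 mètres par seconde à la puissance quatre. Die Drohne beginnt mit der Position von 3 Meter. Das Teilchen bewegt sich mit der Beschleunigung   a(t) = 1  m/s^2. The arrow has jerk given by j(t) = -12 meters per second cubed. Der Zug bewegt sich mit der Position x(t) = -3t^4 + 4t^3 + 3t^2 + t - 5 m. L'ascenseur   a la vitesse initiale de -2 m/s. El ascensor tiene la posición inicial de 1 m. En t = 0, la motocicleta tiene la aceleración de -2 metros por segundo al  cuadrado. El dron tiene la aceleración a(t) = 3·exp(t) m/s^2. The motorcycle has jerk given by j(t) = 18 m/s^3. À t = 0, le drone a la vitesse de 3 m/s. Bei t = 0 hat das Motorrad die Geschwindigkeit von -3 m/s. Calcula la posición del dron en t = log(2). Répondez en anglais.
To find the answer, we compute 2 antiderivatives of a(t) = 3·exp(t). The integral of acceleration is velocity. Using v(0) = 3, we get v(t) = 3·exp(t). The integral of velocity, with x(0) = 3, gives position: x(t) = 3·exp(t). Using x(t) = 3·exp(t) and substituting t = log(2), we find x = 6.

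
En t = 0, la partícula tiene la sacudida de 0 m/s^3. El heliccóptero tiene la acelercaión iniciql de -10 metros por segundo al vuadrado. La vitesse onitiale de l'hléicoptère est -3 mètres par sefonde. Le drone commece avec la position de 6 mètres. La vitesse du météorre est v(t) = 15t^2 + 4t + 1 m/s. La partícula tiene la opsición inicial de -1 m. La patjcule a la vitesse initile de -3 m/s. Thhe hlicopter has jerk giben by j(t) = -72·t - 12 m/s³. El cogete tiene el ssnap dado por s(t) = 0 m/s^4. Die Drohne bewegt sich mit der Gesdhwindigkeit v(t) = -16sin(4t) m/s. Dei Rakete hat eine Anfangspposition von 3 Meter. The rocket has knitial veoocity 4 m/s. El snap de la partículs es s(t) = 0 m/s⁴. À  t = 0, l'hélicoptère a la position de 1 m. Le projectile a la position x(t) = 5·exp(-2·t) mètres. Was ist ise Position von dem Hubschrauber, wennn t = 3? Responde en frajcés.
Nous devons intégrer notre équation du jerk j(t) = -72·t - 12 3 fois. En prenant ∫j(t)dt et en appliquant a(0) = -10, nous trouvons a(t) = -36·t^2 - 12·t - 10. La primitive de l'accélération, avec v(0) = -3, donne la vitesse: v(t) = -12·t^3 - 6·t^2 - 10·t - 3. La primitive de la vitesse, avec x(0) = 1, donne la position: x(t) = -3·t^4 - 2·t^3 - 5·t^2 - 3·t + 1. Nous avons la position x(t) = -3·t^4 - 2·t^3 - 5·t^2 - 3·t + 1. En substituant t = 3: x(3) = -350.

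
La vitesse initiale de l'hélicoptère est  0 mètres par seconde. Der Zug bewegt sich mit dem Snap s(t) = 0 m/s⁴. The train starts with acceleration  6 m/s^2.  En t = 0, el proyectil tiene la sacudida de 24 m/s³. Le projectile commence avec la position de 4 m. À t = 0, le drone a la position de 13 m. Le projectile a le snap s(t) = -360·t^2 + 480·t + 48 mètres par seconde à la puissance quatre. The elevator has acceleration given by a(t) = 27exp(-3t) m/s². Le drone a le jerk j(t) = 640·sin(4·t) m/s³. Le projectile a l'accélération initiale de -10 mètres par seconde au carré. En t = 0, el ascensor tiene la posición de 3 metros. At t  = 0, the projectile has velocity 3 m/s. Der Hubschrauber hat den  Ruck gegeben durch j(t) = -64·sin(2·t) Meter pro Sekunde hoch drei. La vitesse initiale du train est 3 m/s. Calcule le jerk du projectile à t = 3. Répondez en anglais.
We must find the antiderivative of our snap equation s(t) = -360·t^2 + 480·t + 48 1 time. Taking ∫s(t)dt and applying j(0) = 24, we find j(t) = -120·t^3 + 240·t^2 + 48·t + 24. We have jerk j(t) = -120·t^3 + 240·t^2 + 48·t + 24. Substituting t = 3: j(3) = -912.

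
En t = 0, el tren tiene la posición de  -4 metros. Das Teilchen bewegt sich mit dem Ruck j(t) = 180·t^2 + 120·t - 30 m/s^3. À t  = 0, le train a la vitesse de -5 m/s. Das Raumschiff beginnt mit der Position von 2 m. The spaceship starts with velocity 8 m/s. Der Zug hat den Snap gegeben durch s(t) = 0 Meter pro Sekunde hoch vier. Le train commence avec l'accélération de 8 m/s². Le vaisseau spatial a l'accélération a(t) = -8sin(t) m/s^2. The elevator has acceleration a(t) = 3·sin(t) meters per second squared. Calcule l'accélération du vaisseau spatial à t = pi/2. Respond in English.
From the given acceleration equation a(t) = -8·sin(t), we substitute t = pi/2 to get a = -8.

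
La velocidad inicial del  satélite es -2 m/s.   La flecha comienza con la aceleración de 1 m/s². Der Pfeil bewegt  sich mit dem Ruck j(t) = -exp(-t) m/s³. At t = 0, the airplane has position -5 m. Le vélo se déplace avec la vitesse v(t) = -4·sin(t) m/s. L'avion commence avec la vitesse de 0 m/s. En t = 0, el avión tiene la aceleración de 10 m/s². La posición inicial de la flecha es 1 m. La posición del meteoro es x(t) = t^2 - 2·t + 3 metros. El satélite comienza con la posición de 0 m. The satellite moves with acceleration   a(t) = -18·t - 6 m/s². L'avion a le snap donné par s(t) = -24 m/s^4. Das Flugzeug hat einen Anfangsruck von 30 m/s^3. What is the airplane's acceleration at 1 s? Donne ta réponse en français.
Nous devons trouver l'intégrale de notre équation du snap s(t) = -24 2 fois. La primitive du snap, avec j(0) = 30, donne le jerk: j(t) = 30 - 24·t. En prenant ∫j(t)dt et en appliquant a(0) = 10, nous trouvons a(t) = -12·t^2 + 30·t + 10. Nous avons l'accélération a(t) = -12·t^2 + 30·t + 10. En substituant t = 1: a(1) = 28.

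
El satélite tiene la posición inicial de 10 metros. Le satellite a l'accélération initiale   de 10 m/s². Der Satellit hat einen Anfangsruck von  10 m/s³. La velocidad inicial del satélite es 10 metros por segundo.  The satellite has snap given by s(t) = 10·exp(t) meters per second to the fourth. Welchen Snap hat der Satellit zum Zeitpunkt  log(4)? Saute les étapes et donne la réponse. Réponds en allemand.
Bei t = log(4), s = 40.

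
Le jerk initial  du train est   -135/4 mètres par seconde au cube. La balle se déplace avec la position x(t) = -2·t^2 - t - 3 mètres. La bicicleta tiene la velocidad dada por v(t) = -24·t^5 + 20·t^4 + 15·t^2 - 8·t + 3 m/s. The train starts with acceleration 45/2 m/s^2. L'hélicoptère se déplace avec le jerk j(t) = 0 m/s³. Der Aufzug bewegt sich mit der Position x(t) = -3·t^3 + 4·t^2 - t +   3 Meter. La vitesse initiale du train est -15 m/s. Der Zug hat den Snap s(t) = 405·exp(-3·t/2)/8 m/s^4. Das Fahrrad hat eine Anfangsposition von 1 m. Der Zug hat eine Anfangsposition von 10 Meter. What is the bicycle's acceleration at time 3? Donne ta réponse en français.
En partant de la vitesse v(t) = -24·t^5 + 20·t^4 + 15·t^2 - 8·t + 3, nous prenons 1 dérivée. La dérivée de la vitesse donne l'accélération: a(t) = -120·t^4 + 80·t^3 + 30·t - 8. Nous avons l'accélération a(t) = -120·t^4 + 80·t^3 + 30·t - 8. En substituant t = 3: a(3) = -7478.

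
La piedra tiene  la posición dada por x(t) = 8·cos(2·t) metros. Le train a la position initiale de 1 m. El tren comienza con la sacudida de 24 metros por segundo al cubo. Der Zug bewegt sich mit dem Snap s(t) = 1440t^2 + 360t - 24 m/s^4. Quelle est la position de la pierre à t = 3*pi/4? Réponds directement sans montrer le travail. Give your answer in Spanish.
La respuesta es 0.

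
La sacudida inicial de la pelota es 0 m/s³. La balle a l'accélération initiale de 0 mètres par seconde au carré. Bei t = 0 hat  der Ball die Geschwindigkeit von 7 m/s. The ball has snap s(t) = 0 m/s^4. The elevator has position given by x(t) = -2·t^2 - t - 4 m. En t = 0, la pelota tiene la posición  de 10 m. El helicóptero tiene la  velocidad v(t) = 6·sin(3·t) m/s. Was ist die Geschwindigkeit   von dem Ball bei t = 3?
Wir müssen die Stammfunktion unserer Gleichung für den Snap s(t) = 0 3-mal finden. Das Integral von dem Snap, mit j(0) = 0, ergibt den Ruck: j(t) = 0. Durch Integration von dem Ruck und Verwendung der Anfangsbedingung a(0) = 0, erhalten wir a(t) = 0. Das Integral von der Beschleunigung ist die Geschwindigkeit. Mit v(0) = 7 erhalten wir v(t) = 7. Wir haben die Geschwindigkeit v(t) = 7. Durch Einsetzen von t = 3: v(3) = 7.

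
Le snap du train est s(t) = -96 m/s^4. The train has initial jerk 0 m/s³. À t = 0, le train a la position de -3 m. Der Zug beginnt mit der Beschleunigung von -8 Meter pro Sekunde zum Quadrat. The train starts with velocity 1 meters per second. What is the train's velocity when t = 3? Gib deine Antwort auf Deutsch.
Wir müssen unsere Gleichung für den Snap s(t) = -96 3-mal integrieren. Die Stammfunktion von dem Snap ist der Ruck. Mit j(0) = 0 erhalten wir j(t) = -96·t. Mit ∫j(t)dt und Anwendung von a(0) = -8, finden wir a(t) = -48·t^2 - 8. Durch Integration von der Beschleunigung und Verwendung der Anfangsbedingung v(0) = 1, erhalten wir v(t) = -16·t^3 - 8·t + 1. Mit v(t) = -16·t^3 - 8·t + 1 und Einsetzen von t = 3, finden wir v = -455.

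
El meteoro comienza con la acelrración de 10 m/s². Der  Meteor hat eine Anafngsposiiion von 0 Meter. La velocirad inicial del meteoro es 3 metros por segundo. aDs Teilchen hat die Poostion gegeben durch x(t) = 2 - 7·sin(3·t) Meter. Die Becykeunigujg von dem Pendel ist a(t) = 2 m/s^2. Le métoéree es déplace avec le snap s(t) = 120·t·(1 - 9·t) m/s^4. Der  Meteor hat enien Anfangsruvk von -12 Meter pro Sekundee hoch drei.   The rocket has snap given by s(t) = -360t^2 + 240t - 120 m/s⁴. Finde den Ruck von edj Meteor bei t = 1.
Wir müssen die Stammfunktion unserer Gleichung für den Snap s(t) = 120·t·(1 - 9·t) 1-mal finden. Das Integral von dem Snap ist der Ruck. Mit j(0) = -12 erhalten wir j(t) = -360·t^3 + 60·t^2 - 12. Wir haben den Ruck j(t) = -360·t^3 + 60·t^2 - 12. Durch Einsetzen von t = 1: j(1) = -312.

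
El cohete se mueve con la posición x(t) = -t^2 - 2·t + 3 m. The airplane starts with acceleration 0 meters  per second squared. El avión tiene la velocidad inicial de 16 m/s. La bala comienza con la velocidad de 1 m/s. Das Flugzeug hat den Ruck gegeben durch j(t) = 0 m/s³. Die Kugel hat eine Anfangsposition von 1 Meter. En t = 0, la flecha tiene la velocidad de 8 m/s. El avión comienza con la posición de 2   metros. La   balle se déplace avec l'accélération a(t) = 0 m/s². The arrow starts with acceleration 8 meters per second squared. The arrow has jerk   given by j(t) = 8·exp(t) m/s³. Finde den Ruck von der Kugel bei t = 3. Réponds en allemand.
Wir müssen unsere Gleichung für die Beschleunigung a(t) = 0 1-mal ableiten. Durch Ableiten von der Beschleunigung erhalten wir den Ruck: j(t) = 0. Aus der Gleichung für den Ruck j(t) = 0, setzen wir t = 3 ein und erhalten j = 0.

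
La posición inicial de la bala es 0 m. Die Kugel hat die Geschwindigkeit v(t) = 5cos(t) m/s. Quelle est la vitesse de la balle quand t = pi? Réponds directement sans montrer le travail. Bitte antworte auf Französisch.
La réponse est -5.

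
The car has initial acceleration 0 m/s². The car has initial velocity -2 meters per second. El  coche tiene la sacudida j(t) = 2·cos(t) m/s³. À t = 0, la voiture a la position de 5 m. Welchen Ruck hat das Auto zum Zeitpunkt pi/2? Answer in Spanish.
Tenemos la sacudida j(t) = 2·cos(t). Sustituyendo t = pi/2: j(pi/2) = 0.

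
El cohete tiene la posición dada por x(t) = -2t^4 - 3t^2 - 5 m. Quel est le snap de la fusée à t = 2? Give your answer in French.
Nous devons dériver notre équation de la position x(t) = -2·t^4 - 3·t^2 - 5 4 fois. En dérivant la position, nous obtenons la vitesse: v(t) = -8·t^3 - 6·t. En dérivant la vitesse, nous obtenons l'accélération: a(t) = -24·t^2 - 6. En prenant d/dt de a(t), nous trouvons j(t) = -48·t. En dérivant le jerk, nous obtenons le snap: s(t) = -48. Nous avons le snap s(t) = -48. En substituant t = 2: s(2) = -48.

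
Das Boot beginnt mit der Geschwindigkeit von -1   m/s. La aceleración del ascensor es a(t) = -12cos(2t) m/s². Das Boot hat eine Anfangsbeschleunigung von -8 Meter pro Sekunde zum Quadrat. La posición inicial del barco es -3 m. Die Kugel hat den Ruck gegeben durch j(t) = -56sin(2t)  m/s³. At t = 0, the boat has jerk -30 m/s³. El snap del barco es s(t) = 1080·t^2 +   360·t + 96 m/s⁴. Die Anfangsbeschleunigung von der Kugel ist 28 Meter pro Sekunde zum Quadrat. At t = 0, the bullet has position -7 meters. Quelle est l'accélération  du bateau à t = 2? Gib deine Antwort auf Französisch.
Nous devons intégrer notre équation du snap s(t) = 1080·t^2 + 360·t + 96 2 fois. L'intégrale du snap, avec j(0) = -30, donne le jerk: j(t) = 360·t^3 + 180·t^2 + 96·t - 30. En prenant ∫j(t)dt et en appliquant a(0) = -8, nous trouvons a(t) = 90·t^4 + 60·t^3 + 48·t^2 - 30·t - 8. En utilisant a(t) = 90·t^4 + 60·t^3 + 48·t^2 - 30·t - 8 et en substituant t = 2, nous trouvons a = 2044.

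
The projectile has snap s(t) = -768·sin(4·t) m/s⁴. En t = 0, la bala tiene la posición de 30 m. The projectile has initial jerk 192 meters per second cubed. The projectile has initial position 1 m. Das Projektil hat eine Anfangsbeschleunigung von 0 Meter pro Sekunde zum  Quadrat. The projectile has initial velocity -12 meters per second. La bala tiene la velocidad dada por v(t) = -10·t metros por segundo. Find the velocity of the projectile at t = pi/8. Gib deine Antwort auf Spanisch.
Necesitamos integrar nuestra ecuación del snap s(t) = -768·sin(4·t) 3 veces. Integrando el snap y usando la condición inicial j(0) = 192, obtenemos j(t) = 192·cos(4·t). Integrando la sacudida y usando la condición inicial a(0) = 0, obtenemos a(t) = 48·sin(4·t). Tomando ∫a(t)dt y aplicando v(0) = -12, encontramos v(t) = -12·cos(4·t). Tenemos la velocidad v(t) = -12·cos(4·t). Sustituyendo t = pi/8: v(pi/8) = 0.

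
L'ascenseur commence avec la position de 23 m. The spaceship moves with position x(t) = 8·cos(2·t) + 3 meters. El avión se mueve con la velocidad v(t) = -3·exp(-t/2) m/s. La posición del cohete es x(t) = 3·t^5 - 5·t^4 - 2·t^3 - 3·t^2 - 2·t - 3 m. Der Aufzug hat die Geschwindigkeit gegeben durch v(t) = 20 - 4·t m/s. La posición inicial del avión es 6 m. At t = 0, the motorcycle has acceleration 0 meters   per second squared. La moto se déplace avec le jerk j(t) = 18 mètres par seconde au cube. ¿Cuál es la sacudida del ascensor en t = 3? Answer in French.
Pour résoudre ceci, nous devons prendre 2 dérivées de notre équation de la vitesse v(t) = 20 - 4·t. La dérivée de la vitesse donne l'accélération: a(t) = -4. La dérivée de l'accélération donne le jerk: j(t) = 0. De l'équation du jerk j(t) = 0, nous substituons t = 3 pour obtenir j = 0.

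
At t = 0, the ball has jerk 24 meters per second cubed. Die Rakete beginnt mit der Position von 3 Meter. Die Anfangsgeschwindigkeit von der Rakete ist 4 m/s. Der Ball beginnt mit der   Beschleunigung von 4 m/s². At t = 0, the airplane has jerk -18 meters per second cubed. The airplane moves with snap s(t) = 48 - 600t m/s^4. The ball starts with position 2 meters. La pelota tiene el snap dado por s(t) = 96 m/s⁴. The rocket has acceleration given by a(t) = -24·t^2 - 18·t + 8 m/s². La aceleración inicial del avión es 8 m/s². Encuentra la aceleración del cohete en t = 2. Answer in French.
En utilisant a(t) = -24·t^2 - 18·t + 8 et en substituant t = 2, nous trouvons a = -124.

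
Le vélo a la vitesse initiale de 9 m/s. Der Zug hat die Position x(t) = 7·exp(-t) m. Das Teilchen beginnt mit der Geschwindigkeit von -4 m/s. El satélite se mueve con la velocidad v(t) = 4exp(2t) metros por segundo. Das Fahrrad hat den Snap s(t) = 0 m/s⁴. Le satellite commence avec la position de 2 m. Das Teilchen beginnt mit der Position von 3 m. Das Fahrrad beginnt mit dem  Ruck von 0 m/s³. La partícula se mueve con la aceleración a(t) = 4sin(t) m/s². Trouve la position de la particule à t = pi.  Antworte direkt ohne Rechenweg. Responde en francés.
À t = pi, x = 3.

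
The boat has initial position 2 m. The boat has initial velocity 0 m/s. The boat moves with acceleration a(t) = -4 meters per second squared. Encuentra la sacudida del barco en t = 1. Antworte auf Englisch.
Starting from acceleration a(t) = -4, we take 1 derivative. Differentiating acceleration, we get jerk: j(t) = 0. We have jerk j(t) = 0. Substituting t = 1: j(1) = 0.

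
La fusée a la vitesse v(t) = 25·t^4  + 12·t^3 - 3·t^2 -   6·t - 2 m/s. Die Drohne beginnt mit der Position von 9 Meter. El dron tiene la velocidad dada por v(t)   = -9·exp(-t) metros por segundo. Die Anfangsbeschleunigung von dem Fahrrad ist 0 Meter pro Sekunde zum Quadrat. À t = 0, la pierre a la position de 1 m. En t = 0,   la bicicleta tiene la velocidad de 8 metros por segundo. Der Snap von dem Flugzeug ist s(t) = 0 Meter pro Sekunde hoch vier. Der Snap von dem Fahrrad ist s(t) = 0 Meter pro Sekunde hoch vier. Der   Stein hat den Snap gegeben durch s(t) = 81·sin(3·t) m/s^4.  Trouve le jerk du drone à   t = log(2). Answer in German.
Wir müssen unsere Gleichung für die Geschwindigkeit v(t) = -9·exp(-t) 2-mal ableiten. Die Ableitung von der Geschwindigkeit ergibt die Beschleunigung: a(t) = 9·exp(-t). Die Ableitung von der Beschleunigung ergibt den Ruck: j(t) = -9·exp(-t). Wir haben den Ruck j(t) = -9·exp(-t). Durch Einsetzen von t = log(2): j(log(2)) = -9/2.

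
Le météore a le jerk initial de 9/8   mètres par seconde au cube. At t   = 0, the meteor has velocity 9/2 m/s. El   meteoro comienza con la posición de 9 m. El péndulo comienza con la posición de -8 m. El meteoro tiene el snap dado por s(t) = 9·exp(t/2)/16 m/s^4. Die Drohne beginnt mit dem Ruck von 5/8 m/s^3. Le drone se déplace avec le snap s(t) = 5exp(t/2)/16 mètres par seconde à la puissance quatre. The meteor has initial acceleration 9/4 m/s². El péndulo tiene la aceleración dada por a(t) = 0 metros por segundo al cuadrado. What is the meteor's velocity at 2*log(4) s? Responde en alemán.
Um dies zu lösen, müssen wir 3 Integrale unserer Gleichung für den Snap s(t) = 9·exp(t/2)/16 finden. Mit ∫s(t)dt und Anwendung von j(0) = 9/8, finden wir j(t) = 9·exp(t/2)/8. Durch Integration von dem Ruck und Verwendung der Anfangsbedingung a(0) = 9/4, erhalten wir a(t) = 9·exp(t/2)/4. Das Integral von der Beschleunigung ist die Geschwindigkeit. Mit v(0) = 9/2 erhalten wir v(t) = 9·exp(t/2)/2. Aus der Gleichung für die Geschwindigkeit v(t) = 9·exp(t/2)/2, setzen wir t = 2*log(4) ein und erhalten v = 18.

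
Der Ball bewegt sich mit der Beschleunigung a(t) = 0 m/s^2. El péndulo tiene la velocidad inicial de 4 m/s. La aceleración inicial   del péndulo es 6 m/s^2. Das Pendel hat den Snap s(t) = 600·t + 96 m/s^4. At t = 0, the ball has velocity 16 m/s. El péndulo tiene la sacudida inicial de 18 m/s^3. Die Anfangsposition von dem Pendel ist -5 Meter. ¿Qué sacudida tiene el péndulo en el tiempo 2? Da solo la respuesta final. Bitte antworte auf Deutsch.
Der Ruck bei t = 2 ist j = 1410.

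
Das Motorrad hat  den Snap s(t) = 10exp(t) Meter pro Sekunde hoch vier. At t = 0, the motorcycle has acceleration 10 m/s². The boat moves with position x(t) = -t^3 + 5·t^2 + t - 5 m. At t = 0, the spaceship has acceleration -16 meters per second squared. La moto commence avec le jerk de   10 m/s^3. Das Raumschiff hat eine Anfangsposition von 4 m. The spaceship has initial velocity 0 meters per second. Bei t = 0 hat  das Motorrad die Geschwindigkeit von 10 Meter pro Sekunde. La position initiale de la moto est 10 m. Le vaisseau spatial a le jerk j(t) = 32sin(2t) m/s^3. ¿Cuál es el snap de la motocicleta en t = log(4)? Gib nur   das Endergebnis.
La respuesta es 40.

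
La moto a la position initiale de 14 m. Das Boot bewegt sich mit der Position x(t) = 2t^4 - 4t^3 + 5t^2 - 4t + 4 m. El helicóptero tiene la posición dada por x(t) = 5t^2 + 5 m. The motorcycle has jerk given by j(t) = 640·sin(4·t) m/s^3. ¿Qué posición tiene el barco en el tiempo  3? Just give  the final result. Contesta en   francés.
À t = 3, x = 91.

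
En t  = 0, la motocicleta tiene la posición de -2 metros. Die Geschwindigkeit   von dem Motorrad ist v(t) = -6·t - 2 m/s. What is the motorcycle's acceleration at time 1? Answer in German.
Wir müssen unsere Gleichung für die Geschwindigkeit v(t) = -6·t - 2 1-mal ableiten. Mit d/dt von v(t) finden wir a(t) = -6. Mit a(t) = -6 und Einsetzen von t = 1, finden wir a = -6.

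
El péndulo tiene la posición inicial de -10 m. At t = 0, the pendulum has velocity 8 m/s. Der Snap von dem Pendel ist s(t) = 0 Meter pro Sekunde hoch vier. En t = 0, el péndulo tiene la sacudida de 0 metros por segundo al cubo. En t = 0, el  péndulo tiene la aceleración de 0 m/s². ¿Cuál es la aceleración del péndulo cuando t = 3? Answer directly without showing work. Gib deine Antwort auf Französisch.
À t = 3, a = 0.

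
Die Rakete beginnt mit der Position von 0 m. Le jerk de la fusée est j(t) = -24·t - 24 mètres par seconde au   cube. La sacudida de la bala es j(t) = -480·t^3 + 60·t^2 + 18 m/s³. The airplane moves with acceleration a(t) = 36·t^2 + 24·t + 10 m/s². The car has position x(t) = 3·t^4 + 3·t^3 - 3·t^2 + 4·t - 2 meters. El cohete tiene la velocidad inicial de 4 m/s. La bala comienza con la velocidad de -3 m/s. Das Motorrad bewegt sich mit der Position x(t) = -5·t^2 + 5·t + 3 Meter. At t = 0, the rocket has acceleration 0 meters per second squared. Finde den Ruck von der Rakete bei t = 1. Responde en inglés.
Using j(t) = -24·t - 24 and substituting t = 1, we find j = -48.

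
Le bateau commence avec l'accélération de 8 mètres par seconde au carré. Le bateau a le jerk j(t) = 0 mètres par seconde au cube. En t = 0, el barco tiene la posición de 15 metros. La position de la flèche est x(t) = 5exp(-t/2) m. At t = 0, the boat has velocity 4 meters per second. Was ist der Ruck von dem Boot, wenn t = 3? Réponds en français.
De l'équation du jerk j(t) = 0, nous substituons t = 3 pour obtenir j = 0.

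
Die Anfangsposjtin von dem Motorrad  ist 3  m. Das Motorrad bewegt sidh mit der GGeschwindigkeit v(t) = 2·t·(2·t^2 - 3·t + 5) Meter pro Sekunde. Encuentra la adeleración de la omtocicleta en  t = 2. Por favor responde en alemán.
Um dies zu lösen, müssen wir 1 Ableitung unserer Gleichung für die Geschwindigkeit v(t) = 2·t·(2·t^2 - 3·t + 5) nehmen. Mit d/dt von v(t) finden wir a(t) = 4·t^2 + 2·t·(4·t - 3) - 6·t + 10. Mit a(t) = 4·t^2 + 2·t·(4·t - 3) - 6·t + 10 und Einsetzen von t = 2, finden wir a = 34.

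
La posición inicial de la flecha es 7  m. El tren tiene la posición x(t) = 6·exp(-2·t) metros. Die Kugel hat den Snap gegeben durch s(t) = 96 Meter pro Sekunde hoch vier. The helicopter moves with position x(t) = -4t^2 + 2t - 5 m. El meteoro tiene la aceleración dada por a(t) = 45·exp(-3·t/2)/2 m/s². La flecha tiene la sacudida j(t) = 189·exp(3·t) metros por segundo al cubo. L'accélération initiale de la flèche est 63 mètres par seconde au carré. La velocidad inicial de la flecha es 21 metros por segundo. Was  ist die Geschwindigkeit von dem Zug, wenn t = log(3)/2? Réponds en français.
Pour résoudre ceci, nous devons prendre 1 dérivée de notre équation de la position x(t) = 6·exp(-2·t). En dérivant la position, nous obtenons la vitesse: v(t) = -12·exp(-2·t). En utilisant v(t) = -12·exp(-2·t) et en substituant t = log(3)/2, nous trouvons v = -4.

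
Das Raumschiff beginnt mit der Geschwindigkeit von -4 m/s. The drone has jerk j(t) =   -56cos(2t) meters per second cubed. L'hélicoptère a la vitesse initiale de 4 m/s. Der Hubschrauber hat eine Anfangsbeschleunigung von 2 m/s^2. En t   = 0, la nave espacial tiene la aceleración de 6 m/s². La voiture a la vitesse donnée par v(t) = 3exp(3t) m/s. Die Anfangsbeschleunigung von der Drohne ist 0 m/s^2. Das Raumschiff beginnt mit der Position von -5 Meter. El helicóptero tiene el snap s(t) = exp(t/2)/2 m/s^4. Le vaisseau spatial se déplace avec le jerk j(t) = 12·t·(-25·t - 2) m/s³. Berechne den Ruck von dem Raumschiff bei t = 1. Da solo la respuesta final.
Der Ruck bei t = 1 ist j = -324.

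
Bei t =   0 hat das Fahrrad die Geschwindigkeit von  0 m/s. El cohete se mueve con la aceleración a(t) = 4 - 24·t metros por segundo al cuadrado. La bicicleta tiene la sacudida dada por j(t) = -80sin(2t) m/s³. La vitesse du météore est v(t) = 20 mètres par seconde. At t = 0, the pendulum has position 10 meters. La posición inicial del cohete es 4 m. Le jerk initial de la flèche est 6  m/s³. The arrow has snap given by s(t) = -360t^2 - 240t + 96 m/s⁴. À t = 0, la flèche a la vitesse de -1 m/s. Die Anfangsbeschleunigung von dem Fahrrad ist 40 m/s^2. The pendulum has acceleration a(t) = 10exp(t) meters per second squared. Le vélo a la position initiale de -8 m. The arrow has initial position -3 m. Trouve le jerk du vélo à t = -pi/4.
De l'équation du jerk j(t) = -80·sin(2·t), nous substituons t = -pi/4 pour obtenir j = 80.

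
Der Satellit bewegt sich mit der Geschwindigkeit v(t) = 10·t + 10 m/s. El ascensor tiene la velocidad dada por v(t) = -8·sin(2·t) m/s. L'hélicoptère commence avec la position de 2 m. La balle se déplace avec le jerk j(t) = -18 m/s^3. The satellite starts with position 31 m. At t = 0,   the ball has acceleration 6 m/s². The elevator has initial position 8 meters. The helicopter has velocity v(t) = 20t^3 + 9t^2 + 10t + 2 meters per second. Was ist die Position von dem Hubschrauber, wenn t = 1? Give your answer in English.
We must find the antiderivative of our velocity equation v(t) = 20·t^3 + 9·t^2 + 10·t + 2 1 time. Integrating velocity and using the initial condition x(0) = 2, we get x(t) = 5·t^4 + 3·t^3 + 5·t^2 + 2·t + 2. Using x(t) = 5·t^4 + 3·t^3 + 5·t^2 + 2·t + 2 and substituting t = 1, we find x = 17.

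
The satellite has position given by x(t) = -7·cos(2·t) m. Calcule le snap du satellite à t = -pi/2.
Nous devons dériver notre équation de la position x(t) = -7·cos(2·t) 4 fois. En prenant d/dt de x(t), nous trouvons v(t) = 14·sin(2·t). En prenant d/dt de v(t), nous trouvons a(t) = 28·cos(2·t). En prenant d/dt de a(t), nous trouvons j(t) = -56·sin(2·t). En prenant d/dt de j(t), nous trouvons s(t) = -112·cos(2·t). Nous avons le snap s(t) = -112·cos(2·t). En substituant t = -pi/2: s(-pi/2) = 112.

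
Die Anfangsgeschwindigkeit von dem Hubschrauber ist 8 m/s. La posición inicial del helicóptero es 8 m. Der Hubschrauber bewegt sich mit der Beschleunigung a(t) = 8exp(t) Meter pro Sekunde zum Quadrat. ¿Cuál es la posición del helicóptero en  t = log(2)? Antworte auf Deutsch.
Ausgehend von der Beschleunigung a(t) = 8·exp(t), nehmen wir 2 Stammfunktionen. Das Integral von der Beschleunigung, mit v(0) = 8, ergibt die Geschwindigkeit: v(t) = 8·exp(t). Das Integral von der Geschwindigkeit, mit x(0) = 8, ergibt die Position: x(t) = 8·exp(t). Wir haben die Position x(t) = 8·exp(t). Durch Einsetzen von t = log(2): x(log(2)) = 16.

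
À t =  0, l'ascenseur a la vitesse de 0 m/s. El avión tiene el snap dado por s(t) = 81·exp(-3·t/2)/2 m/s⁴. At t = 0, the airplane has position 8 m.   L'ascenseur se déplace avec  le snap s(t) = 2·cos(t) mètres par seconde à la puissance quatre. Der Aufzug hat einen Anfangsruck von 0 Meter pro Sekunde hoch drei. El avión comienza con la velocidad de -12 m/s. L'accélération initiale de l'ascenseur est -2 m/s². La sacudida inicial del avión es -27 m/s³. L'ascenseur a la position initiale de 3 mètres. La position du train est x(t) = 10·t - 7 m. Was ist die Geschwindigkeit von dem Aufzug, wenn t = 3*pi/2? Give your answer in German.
Wir müssen unsere Gleichung für den Snap s(t) = 2·cos(t) 3-mal integrieren. Mit ∫s(t)dt und Anwendung von j(0) = 0, finden wir j(t) = 2·sin(t). Durch Integration von dem Ruck und Verwendung der Anfangsbedingung a(0) = -2, erhalten wir a(t) = -2·cos(t). Mit ∫a(t)dt und Anwendung von v(0) = 0, finden wir v(t) = -2·sin(t). Aus der Gleichung für die Geschwindigkeit v(t) = -2·sin(t), setzen wir t = 3*pi/2 ein und erhalten v = 2.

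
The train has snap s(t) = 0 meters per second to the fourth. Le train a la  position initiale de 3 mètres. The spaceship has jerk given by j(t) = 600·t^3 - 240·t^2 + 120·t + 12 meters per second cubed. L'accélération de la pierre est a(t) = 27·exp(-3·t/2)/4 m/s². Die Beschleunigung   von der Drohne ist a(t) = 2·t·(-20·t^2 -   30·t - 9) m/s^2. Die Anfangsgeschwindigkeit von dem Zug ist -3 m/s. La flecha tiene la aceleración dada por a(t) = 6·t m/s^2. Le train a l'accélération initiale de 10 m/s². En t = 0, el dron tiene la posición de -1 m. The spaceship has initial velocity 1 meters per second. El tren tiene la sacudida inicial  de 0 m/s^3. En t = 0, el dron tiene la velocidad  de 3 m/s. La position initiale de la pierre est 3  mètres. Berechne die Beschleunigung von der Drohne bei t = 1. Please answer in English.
Using a(t) = 2·t·(-20·t^2 - 30·t - 9) and substituting t = 1, we find a = -118.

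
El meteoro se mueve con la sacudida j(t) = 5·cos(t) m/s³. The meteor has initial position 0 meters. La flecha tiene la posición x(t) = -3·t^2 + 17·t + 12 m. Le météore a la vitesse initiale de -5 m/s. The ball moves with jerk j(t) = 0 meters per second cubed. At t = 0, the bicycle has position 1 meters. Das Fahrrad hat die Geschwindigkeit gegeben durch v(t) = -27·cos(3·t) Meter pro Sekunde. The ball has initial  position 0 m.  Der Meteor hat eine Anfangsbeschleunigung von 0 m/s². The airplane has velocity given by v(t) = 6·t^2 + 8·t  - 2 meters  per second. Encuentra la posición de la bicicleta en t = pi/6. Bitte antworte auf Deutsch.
Wir müssen unsere Gleichung für die Geschwindigkeit v(t) = -27·cos(3·t) 1-mal integrieren. Die Stammfunktion von der Geschwindigkeit ist die Position. Mit x(0) = 1 erhalten wir x(t) = 1 - 9·sin(3·t). Mit x(t) = 1 - 9·sin(3·t) und Einsetzen von t = pi/6, finden wir x = -8.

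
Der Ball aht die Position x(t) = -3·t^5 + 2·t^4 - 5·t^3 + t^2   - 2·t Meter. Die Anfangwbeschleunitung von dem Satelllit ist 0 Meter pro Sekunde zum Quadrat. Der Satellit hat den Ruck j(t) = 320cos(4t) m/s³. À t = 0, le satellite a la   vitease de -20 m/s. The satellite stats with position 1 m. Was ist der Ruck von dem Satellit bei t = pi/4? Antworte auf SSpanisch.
Usando j(t) = 320·cos(4·t) y sustituyendo t = pi/4, encontramos j = -320.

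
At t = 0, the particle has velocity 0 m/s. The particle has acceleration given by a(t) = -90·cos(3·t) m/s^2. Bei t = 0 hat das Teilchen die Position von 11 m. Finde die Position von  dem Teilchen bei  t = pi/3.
Ausgehend von der Beschleunigung a(t) = -90·cos(3·t), nehmen wir 2 Integrale. Das Integral von der Beschleunigung ist die Geschwindigkeit. Mit v(0) = 0 erhalten wir v(t) = -30·sin(3·t). Die Stammfunktion von der Geschwindigkeit ist die Position. Mit x(0) = 11 erhalten wir x(t) = 10·cos(3·t) + 1. Aus der Gleichung für die Position x(t) = 10·cos(3·t) + 1, setzen wir t = pi/3 ein und erhalten x = -9.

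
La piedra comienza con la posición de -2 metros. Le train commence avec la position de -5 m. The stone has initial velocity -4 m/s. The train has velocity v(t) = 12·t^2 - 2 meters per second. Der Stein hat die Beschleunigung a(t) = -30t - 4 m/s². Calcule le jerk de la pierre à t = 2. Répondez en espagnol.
Partiendo de la aceleración a(t) = -30·t - 4, tomamos 1 derivada. Tomando d/dt de a(t), encontramos j(t) = -30. Tenemos la sacudida j(t) = -30. Sustituyendo t = 2: j(2) = -30.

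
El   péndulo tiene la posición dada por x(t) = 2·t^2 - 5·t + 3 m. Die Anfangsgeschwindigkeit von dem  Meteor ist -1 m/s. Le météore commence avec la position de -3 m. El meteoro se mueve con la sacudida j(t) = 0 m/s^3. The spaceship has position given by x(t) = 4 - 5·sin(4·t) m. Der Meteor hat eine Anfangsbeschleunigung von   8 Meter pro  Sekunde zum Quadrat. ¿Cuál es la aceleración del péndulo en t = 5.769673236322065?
Debemos derivar nuestra ecuación de la posición x(t) = 2·t^2 - 5·t + 3 2 veces. Tomando d/dt de x(t), encontramos v(t) = 4·t - 5. La derivada de la velocidad da la aceleración: a(t) = 4. De la ecuación de la aceleración a(t) = 4, sustituimos t = 5.769673236322065 para obtener a = 4.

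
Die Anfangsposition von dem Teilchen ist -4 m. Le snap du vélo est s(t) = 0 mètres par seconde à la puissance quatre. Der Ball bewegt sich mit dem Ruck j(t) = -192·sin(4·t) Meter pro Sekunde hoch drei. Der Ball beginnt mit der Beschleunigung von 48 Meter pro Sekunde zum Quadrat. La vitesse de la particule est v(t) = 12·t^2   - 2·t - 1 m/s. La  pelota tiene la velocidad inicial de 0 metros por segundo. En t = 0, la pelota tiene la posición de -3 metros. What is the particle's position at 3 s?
Starting from velocity v(t) = 12·t^2 - 2·t - 1, we take 1 integral. Integrating velocity and using the initial condition x(0) = -4, we get x(t) = 4·t^3 - t^2 - t - 4. We have position x(t) = 4·t^3 - t^2 - t - 4. Substituting t = 3: x(3) = 92.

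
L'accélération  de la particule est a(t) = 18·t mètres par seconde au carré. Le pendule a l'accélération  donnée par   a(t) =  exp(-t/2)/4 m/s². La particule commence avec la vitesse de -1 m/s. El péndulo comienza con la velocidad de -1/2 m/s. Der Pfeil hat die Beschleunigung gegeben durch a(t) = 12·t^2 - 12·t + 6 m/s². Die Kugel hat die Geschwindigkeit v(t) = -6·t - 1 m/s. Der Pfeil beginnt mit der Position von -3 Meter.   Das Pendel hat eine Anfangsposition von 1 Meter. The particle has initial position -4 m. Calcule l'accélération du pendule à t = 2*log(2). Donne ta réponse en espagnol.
Usando a(t) = exp(-t/2)/4 y sustituyendo t = 2*log(2), encontramos a = 1/8.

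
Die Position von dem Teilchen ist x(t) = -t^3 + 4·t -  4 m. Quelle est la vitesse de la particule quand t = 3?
En partant de la position x(t) = -t^3 + 4·t - 4, nous prenons 1 dérivée. En prenant d/dt de x(t), nous trouvons v(t) = 4 - 3·t^2. Nous avons la vitesse v(t) = 4 - 3·t^2. En substituant t = 3: v(3) = -23.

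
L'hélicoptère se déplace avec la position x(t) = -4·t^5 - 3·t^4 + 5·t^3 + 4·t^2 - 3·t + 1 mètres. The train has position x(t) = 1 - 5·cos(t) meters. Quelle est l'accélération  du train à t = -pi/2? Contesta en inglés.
We must differentiate our position equation x(t) = 1 - 5·cos(t) 2 times. The derivative of position gives velocity: v(t) = 5·sin(t). Differentiating velocity, we get acceleration: a(t) = 5·cos(t). Using a(t) = 5·cos(t) and substituting t = -pi/2, we find a = 0.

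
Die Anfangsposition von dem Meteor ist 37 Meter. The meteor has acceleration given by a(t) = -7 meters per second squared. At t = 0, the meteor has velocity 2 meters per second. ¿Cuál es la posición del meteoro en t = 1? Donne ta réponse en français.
Nous devons intégrer notre équation de l'accélération a(t) = -7 2 fois. En intégrant l'accélération et en utilisant la condition initiale v(0) = 2, nous obtenons v(t) = 2 - 7·t. En prenant ∫v(t)dt et en appliquant x(0) = 37, nous trouvons x(t) = -7·t^2/2 + 2·t + 37. Nous avons la position x(t) = -7·t^2/2 + 2·t + 37. En substituant t = 1: x(1) = 71/2.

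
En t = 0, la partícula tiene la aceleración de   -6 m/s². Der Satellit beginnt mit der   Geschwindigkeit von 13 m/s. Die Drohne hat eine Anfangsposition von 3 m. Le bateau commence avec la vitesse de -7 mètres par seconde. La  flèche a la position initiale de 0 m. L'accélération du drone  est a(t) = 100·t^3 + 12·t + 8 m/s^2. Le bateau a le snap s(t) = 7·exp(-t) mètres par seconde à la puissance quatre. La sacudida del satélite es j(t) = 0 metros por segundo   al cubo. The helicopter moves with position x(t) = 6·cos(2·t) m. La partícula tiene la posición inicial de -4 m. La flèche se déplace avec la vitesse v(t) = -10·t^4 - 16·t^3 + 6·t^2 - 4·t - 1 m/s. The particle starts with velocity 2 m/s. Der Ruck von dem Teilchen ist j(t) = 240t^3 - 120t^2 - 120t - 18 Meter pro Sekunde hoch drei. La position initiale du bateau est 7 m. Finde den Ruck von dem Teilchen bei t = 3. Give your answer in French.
Nous avons le jerk j(t) = 240·t^3 - 120·t^2 - 120·t - 18. En substituant t = 3: j(3) = 5022.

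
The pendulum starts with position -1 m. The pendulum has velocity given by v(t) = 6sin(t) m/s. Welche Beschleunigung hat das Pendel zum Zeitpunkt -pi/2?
Um dies zu lösen, müssen wir 1 Ableitung unserer Gleichung für die Geschwindigkeit v(t) = 6·sin(t) nehmen. Mit d/dt von v(t) finden wir a(t) = 6·cos(t). Aus der Gleichung für die Beschleunigung a(t) = 6·cos(t), setzen wir t = -pi/2 ein und erhalten a = 0.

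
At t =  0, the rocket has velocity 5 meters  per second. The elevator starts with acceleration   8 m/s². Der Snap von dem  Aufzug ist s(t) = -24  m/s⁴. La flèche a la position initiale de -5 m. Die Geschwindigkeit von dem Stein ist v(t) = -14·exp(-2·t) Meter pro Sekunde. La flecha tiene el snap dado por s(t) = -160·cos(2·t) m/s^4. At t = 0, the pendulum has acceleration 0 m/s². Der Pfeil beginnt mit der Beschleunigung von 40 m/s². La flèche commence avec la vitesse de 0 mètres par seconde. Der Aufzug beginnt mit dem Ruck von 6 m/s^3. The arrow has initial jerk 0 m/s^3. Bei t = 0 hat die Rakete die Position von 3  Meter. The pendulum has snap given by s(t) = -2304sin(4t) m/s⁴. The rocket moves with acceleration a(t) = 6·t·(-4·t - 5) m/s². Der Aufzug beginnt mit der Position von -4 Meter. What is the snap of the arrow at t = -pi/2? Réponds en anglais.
From the given snap equation s(t) = -160·cos(2·t), we substitute t = -pi/2 to get s = 160.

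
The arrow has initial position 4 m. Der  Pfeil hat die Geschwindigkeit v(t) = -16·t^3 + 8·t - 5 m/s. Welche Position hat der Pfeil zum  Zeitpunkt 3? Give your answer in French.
En partant de la vitesse v(t) = -16·t^3 + 8·t - 5, nous prenons 1 intégrale. En intégrant la vitesse et en utilisant la condition initiale x(0) = 4, nous obtenons x(t) = -4·t^4 + 4·t^2 - 5·t + 4. En utilisant x(t) = -4·t^4 + 4·t^2 - 5·t + 4 et en substituant t = 3, nous trouvons x = -299.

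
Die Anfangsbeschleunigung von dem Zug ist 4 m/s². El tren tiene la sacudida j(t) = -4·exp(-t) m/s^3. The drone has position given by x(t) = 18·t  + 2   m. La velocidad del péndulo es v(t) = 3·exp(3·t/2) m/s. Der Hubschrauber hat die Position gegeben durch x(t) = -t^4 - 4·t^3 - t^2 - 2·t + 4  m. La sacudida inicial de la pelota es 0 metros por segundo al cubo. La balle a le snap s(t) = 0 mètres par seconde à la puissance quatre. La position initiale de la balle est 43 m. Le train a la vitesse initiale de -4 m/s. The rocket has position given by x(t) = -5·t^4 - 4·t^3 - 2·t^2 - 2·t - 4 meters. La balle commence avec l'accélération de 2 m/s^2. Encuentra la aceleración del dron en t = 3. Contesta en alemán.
Um dies zu lösen, müssen wir 2 Ableitungen unserer Gleichung für die Position x(t) = 18·t + 2 nehmen. Mit d/dt von x(t) finden wir v(t) = 18. Mit d/dt von v(t) finden wir a(t) = 0. Mit a(t) = 0 und Einsetzen von t = 3, finden wir a = 0.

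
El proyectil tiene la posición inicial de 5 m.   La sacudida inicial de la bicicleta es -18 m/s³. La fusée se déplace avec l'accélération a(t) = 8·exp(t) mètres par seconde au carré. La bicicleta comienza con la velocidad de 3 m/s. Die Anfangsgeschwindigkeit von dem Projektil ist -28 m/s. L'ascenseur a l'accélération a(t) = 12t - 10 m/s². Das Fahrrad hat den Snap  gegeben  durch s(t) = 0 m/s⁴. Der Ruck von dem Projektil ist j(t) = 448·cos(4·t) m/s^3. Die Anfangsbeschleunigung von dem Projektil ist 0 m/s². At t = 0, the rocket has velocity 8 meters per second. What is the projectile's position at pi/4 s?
To solve this, we need to take 3 antiderivatives of our jerk equation j(t) = 448·cos(4·t). Taking ∫j(t)dt and applying a(0) = 0, we find a(t) = 112·sin(4·t). Integrating acceleration and using the initial condition v(0) = -28, we get v(t) = -28·cos(4·t). Taking ∫v(t)dt and applying x(0) = 5, we find x(t) = 5 - 7·sin(4·t). We have position x(t) = 5 - 7·sin(4·t). Substituting t = pi/4: x(pi/4) = 5.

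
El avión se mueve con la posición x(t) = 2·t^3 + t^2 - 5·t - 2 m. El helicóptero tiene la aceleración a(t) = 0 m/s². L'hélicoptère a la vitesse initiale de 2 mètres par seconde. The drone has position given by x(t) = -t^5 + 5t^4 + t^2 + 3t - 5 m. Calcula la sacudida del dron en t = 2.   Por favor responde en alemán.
Wir müssen unsere Gleichung für die Position x(t) = -t^5 + 5·t^4 + t^2 + 3·t - 5 3-mal ableiten. Die Ableitung von der Position ergibt die Geschwindigkeit: v(t) = -5·t^4 + 20·t^3 + 2·t + 3. Mit d/dt von v(t) finden wir a(t) = -20·t^3 + 60·t^2 + 2. Mit d/dt von a(t) finden wir j(t) = -60·t^2 + 120·t. Mit j(t) = -60·t^2 + 120·t und Einsetzen von t = 2, finden wir j = 0.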